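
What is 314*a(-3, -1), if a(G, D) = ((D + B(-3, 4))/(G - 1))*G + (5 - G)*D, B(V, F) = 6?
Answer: -2669/2 ≈ -1334.5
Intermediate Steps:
a(G, D) = D*(5 - G) + G*(6 + D)/(-1 + G) (a(G, D) = ((D + 6)/(G - 1))*G + (5 - G)*D = ((6 + D)/(-1 + G))*G + D*(5 - G) = G*(6 + D)/(-1 + G) + D*(5 - G) = D*(5 - G) + G*(6 + D)/(-1 + G))
314*a(-3, -1) = 314*((-5*(-1) + 6*(-3) - 1*(-1)*(-3)**2 + 7*(-1)*(-3))/(-1 - 3)) = 314*((5 - 18 - 1*(-1)*9 + 21)/(-4)) = 314*(-(5 - 18 + 9 + 21)/4) = 314*(-1/4*17) = 314*(-17/4) = -2669/2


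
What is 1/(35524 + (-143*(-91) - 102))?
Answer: 1/48435 ≈ 2.0646e-5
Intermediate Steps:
1/(35524 + (-143*(-91) - 102)) = 1/(35524 + (13013 - 102)) = 1/(35524 + 12911) = 1/48435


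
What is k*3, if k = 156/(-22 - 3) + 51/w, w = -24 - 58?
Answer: -42201/2050 ≈ -20.586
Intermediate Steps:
w = -82
k = -14067/2050 (k = 156/(-22 - 3) + 51/(-82) = 156/(-25) + 51*(-1/82) = 156*(-1/25) - 51/82 = -156/25 - 51/82 = -14067/2050 ≈ -6.8620)
k*3 = -14067/2050*3 = -42201/2050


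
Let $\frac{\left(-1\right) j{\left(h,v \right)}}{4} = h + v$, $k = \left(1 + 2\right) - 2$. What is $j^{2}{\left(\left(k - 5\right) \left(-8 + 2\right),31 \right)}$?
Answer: $48400$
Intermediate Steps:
$k = 1$ ($k = 3 - 2 = 1$)
$j{\left(h,v \right)} = - 4 h - 4 v$ ($j{\left(h,v \right)} = - 4 \left(h + v\right) = - 4 h - 4 v$)
$j^{2}{\left(\left(k - 5\right) \left(-8 + 2\right),31 \right)} = \left(- 4 \left(1 - 5\right) \left(-8 + 2\right) - 124\right)^{2} = \left(- 4 \left(\left(-4\right) \left(-6\right)\right) - 124\right)^{2} = \left(\left(-4\right) 24 - 124\right)^{2} = \left(-96 - 124\right)^{2} = \left(-220\right)^{2} = 48400$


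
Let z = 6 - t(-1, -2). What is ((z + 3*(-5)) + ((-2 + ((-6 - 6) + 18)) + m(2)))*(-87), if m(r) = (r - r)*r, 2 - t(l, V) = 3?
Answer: 348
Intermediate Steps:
t(l, V) = -1 (t(l, V) = 2 - 1*3 = 2 - 3 = -1)
m(r) = 0 (m(r) = 0*r = 0)
z = 7 (z = 6 - 1*(-1) = 6 + 1 = 7)
((z + 3*(-5)) + ((-2 + ((-6 - 6) + 18)) + m(2)))*(-87) = ((7 + 3*(-5)) + ((-2 + ((-6 - 6) + 18)) + 0))*(-87) = ((7 - 15) + ((-2 + (-12 + 18)) + 0))*(-87) = (-8 + ((-2 + 6) + 0))*(-87) = (-8 + (4 + 0))*(-87) = (-8 + 4)*(-87) = -4*(-87) = 348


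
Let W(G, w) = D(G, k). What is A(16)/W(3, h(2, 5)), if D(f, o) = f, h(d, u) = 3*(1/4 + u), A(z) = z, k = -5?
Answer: 16/3 ≈ 5.3333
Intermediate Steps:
h(d, u) = 3/4 + 3*u (h(d, u) = 3*(1/4 + u) = 3/4 + 3*u)
W(G, w) = G
A(16)/W(3, h(2, 5)) = 16/3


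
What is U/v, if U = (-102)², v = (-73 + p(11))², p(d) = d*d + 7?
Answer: 10404/3025 ≈ 3.4393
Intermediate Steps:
p(d) = 7 + d² (p(d) = d² + 7 = 7 + d²)
v = 3025 (v = (-73 + (7 + 11²))² = (-73 + (7 + 121))² = (-73 + 128)² = 55² = 3025)
U = 10404
U/v = 10404/3025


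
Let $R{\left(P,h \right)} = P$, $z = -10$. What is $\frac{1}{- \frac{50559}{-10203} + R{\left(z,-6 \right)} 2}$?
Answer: $- \frac{179}{2693} \approx -0.066469$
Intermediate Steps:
$\frac{1}{- \frac{50559}{-10203} + R{\left(z,-6 \right)} 2} = \frac{1}{- \frac{50559}{-10203} - 20} = \frac{1}{\left(-50559\right) \left(- \frac{1}{10203}\right) - 20} = \frac{1}{\frac{887}{179} - 20} = \frac{1}{- \frac{2693}{179}} = - \frac{179}{2693}$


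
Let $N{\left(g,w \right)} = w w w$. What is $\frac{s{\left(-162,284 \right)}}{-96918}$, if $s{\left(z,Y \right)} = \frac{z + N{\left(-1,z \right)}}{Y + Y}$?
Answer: $\frac{24435}{316376} \approx 0.077234$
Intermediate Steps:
$N{\left(g,w \right)} = w^{3}$ ($N{\left(g,w \right)} = w^{2} w = w^{3}$)
$s{\left(z,Y \right)} = \frac{z + z^{3}}{2 Y}$ ($s{\left(z,Y \right)} = \frac{z + z^{3}}{Y + Y} = \frac{z + z^{3}}{2 Y}$)
$\frac{s{\left(-162,284 \right)}}{-96918} = \frac{\frac{1}{2} \cdot \frac{1}{284} \left(-162 + \left(-162\right)^{3}\right)}{-96918} = \frac{1}{2} \cdot \frac{1}{284} \left(-162 - 4251528\right) \left(- \frac{1}{96918}\right) = \frac{1}{2} \cdot \frac{1}{284} \left(-4251690\right) \left(- \frac{1}{96918}\right) = \left(- \frac{2125845}{284}\right) \left(- \frac{1}{96918}\right) = \frac{24435}{316376}$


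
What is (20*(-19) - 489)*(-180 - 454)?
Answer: 550946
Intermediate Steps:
(20*(-19) - 489)*(-180 - 454) = (-380 - 489)*(-634) = -869*(-634) = 550946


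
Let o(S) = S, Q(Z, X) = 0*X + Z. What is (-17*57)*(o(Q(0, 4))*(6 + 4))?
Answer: 0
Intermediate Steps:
Q(Z, X) = Z (Q(Z, X) = 0 + Z = Z)
(-17*57)*(o(Q(0, 4))*(6 + 4)) = (-17*57)*(0*(6 + 4)) = -0*10 = -969*0 = 0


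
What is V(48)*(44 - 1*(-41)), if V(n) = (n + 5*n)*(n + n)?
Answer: 2350080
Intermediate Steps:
V(n) = 12*n² (V(n) = (6*n)*(2*n) = 12*n²)
V(48)*(44 - 1*(-41)) = (12*48²)*(44 - 1*(-41)) = (12*2304)*(44 + 41) = 27648*85 = 2350080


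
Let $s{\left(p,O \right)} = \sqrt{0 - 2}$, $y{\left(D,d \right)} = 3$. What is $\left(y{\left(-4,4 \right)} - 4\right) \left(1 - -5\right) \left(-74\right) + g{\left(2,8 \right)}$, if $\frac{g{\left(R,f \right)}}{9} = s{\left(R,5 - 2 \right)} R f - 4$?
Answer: $408 + 144 i \sqrt{2} \approx 408.0 + 203.65 i$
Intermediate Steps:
$s{\left(p,O \right)} = i \sqrt{2}$ ($s{\left(p,O \right)} = \sqrt{-2} = i \sqrt{2}$)
$g{\left(R,f \right)} = -36 + 9 i R f \sqrt{2}$ ($g{\left(R,f \right)} = 9 \left(i \sqrt{2} R f - 4\right) = 9 \left(i R \sqrt{2} f - 4\right) = 9 \left(i R f \sqrt{2} - 4\right) = 9 \left(-4 + i R f \sqrt{2}\right) = -36 + 9 i R f \sqrt{2}$)
$\left(y{\left(-4,4 \right)} - 4\right) \left(1 - -5\right) \left(-74\right) + g{\left(2,8 \right)} = \left(3 - 4\right) \left(1 - -5\right) \left(-74\right) - \left(36 - 9 i 2 \cdot 8 \sqrt{2}\right) = - (1 + 5) \left(-74\right) - \left(36 - 144 i \sqrt{2}\right) = \left(-1\right) 6 \left(-74\right) - \left(36 - 144 i \sqrt{2}\right) = \left(-6\right) \left(-74\right) - \left(36 - 144 i \sqrt{2}\right) = 444 - \left(36 - 144 i \sqrt{2}\right) = 408 + 144 i \sqrt{2}$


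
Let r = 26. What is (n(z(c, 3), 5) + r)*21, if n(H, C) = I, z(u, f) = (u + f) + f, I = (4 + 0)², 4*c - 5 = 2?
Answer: 882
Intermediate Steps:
c = 7/4 (c = 5/4 + (¼)*2 = 5/4 + ½ = 7/4 ≈ 1.7500)
I = 16 (I = 4² = 16)
z(u, f) = u + 2*f (z(u, f) = (f + u) + f = u + 2*f)
n(H, C) = 16
(n(z(c, 3), 5) + r)*21 = (16 + 26)*21 = 42*21 = 882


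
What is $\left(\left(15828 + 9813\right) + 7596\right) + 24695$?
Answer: $57932$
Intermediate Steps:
$\left(\left(15828 + 9813\right) + 7596\right) + 24695 = \left(25641 + 7596\right) + 24695 = 33237 + 24695 = 57932$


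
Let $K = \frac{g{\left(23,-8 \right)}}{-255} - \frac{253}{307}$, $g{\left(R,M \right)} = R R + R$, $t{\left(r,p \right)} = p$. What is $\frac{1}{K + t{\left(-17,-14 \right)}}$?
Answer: $- \frac{26095}{443323} \approx -0.058862$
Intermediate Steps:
$g{\left(R,M \right)} = R + R^{2}$ ($g{\left(R,M \right)} = R^{2} + R = R + R^{2}$)
$K = - \frac{77993}{26095}$ ($K = \frac{23 \left(1 + 23\right)}{-255} - \frac{253}{307} = 23 \cdot 24 \left(- \frac{1}{255}\right) - \frac{253}{307} = 552 \left(- \frac{1}{255}\right) - \frac{253}{307} = - \frac{184}{85} - \frac{253}{307} = - \frac{77993}{26095} \approx -2.9888$)
$\frac{1}{K + t{\left(-17,-14 \right)}} = \frac{1}{- \frac{77993}{26095} - 14} = \frac{1}{- \frac{443323}{26095}} = - \frac{26095}{443323}$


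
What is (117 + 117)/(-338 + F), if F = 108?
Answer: -117/115 ≈ -1.0174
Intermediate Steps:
(117 + 117)/(-338 + F) = (117 + 117)/(-338 + 108) = 234/(-230) = 234*(-1/230) = -117/115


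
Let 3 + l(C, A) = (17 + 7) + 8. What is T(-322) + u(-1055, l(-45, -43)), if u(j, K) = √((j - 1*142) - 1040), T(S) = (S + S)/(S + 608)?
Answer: -322/143 + I*√2237 ≈ -2.2517 + 47.297*I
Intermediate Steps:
T(S) = 2*S/(608 + S) (T(S) = (2*S)/(608 + S) = 2*S/(608 + S))
l(C, A) = 29 (l(C, A) = -3 + ((17 + 7) + 8) = -3 + (24 + 8) = -3 + 32 = 29)
u(j, K) = √(-1182 + j) (u(j, K) = √((j - 142) - 1040) = √((-142 + j) - 1040) = √(-1182 + j))
T(-322) + u(-1055, l(-45, -43)) = 2*(-322)/(608 - 322) + √(-1182 - 1055) = 2*(-322)/286 + √(-2237) = 2*(-322)*(1/286) + I*√2237 = -322/143 + I*√2237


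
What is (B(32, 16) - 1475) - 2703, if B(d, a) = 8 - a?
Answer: -4186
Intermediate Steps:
(B(32, 16) - 1475) - 2703 = ((8 - 1*16) - 1475) - 2703 = ((8 - 16) - 1475) - 2703 = (-8 - 1475) - 2703 = -1483 - 2703 = -4186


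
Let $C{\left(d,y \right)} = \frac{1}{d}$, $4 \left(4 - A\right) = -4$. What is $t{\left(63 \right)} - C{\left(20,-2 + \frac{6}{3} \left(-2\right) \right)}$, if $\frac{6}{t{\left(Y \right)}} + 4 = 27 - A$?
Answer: $\frac{17}{60} \approx 0.28333$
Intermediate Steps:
$A = 5$ ($A = 4 - -1 = 4 + 1 = 5$)
$t{\left(Y \right)} = \frac{1}{3}$ ($t{\left(Y \right)} = \frac{6}{-4 + \left(27 - 5\right)} = \frac{6}{-4 + 22} = \frac{6}{18} = 6 \cdot \frac{1}{18} = \frac{1}{3}$)
$t{\left(63 \right)} - C{\left(20,-2 + \frac{6}{3} \left(-2\right) \right)} = \frac{1}{3} - \frac{1}{20} = \frac{17}{60}$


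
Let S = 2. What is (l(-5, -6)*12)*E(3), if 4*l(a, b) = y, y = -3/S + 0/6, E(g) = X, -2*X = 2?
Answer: 9/2 ≈ 4.5000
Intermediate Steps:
X = -1 (X = -½*2 = -1)
E(g) = -1
y = -3/2 (y = -3/2 + 0/6 = -3*½ + 0*(⅙) = -3/2 + 0 = -3/2 ≈ -1.5000)
l(a, b) = -3/8 (l(a, b) = (¼)*(-3/2) = -3/8)
(l(-5, -6)*12)*E(3) = -3/8*12*(-1) = -9/2*(-1) = 9/2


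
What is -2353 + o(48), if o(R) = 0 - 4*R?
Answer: -2545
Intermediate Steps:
o(R) = -4*R
-2353 + o(48) = -2353 - 4*48 = -2353 - 192 = -2545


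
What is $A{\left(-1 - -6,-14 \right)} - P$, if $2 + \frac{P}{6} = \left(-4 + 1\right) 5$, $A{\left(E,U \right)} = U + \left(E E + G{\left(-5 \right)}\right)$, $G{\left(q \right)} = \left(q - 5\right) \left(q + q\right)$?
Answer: $213$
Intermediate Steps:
$G{\left(q \right)} = 2 q \left(-5 + q\right)$ ($G{\left(q \right)} = \left(-5 + q\right) 2 q = 2 q \left(-5 + q\right)$)
$A{\left(E,U \right)} = 100 + U + E^{2}$ ($A{\left(E,U \right)} = U + \left(E E + 2 \left(-5\right) \left(-5 - 5\right)\right) = U + \left(E^{2} + 2 \left(-5\right) \left(-10\right)\right) = U + \left(E^{2} + 100\right) = U + \left(100 + E^{2}\right) = 100 + U + E^{2}$)
$P = -102$ ($P = -12 + 6 \left(-4 + 1\right) 5 = -12 + 6 \left(\left(-3\right) 5\right) = -12 + 6 \left(-15\right) = -12 - 90 = -102$)
$A{\left(-1 - -6,-14 \right)} - P = \left(100 - 14 + \left(-1 - -6\right)^{2}\right) - -102 = \left(100 - 14 + \left(-1 + 6\right)^{2}\right) + 102 = \left(100 - 14 + 5^{2}\right) + 102 = \left(100 - 14 + 25\right) + 102 = 111 + 102 = 213$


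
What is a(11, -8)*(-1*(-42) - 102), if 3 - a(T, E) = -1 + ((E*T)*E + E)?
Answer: 41520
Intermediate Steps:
a(T, E) = 4 - E - T*E**2 (a(T, E) = 3 - (-1 + ((E*T)*E + E)) = 3 - (-1 + (T*E**2 + E)) = 3 - (-1 + (E + T*E**2)) = 3 - (-1 + E + T*E**2) = 3 + (1 - E - T*E**2) = 4 - E - T*E**2)
a(11, -8)*(-1*(-42) - 102) = (4 - 1*(-8) - 1*11*(-8)**2)*(-1*(-42) - 102) = (4 + 8 - 1*11*64)*(42 - 102) = (4 + 8 - 704)*(-60) = -692*(-60) = 41520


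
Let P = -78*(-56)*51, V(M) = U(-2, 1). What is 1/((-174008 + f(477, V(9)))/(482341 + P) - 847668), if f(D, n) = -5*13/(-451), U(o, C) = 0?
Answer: -16737061/14187475154145 ≈ -1.1797e-6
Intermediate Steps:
V(M) = 0
f(D, n) = 65/451 (f(D, n) = -65*(-1/451) = 65/451)
P = 222768 (P = 4368*51 = 222768)
1/((-174008 + f(477, V(9)))/(482341 + P) - 847668) = 1/((-174008 + 65/451)/(482341 + 222768) - 847668) = 1/(-78477543/451/705109 - 847668) = 1/(-78477543/451*1/705109 - 847668) = 1/(-4130397/16737061 - 847668) = 1/(-14187475154145/16737061) = -16737061/14187475154145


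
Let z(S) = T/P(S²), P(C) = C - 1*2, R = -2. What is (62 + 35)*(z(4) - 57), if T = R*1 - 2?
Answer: -38897/7 ≈ -5556.7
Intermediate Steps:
T = -4 (T = -2*1 - 2 = -2 - 2 = -4)
P(C) = -2 + C (P(C) = C - 2 = -2 + C)
z(S) = -4/(-2 + S²)
(62 + 35)*(z(4) - 57) = (62 + 35)*(-4/(-2 + 4²) - 57) = 97*(-4/(-2 + 16) - 57) = 97*(-4/14 - 57) = 97*(-4*1/14 - 57) = 97*(-2/7 - 57) = 97*(-401/7) = -38897/7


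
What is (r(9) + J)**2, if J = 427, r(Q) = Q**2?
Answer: 258064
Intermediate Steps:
(r(9) + J)**2 = (9**2 + 427)**2 = (81 + 427)**2 = 508**2 = 258064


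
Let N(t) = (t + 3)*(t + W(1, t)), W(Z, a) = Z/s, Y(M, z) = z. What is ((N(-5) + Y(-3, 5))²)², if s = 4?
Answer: 707281/16 ≈ 44205.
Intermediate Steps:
W(Z, a) = Z/4
N(t) = (3 + t)*(¼ + t) (N(t) = (t + 3)*(t + (¼)*1) = (3 + t)*(t + ¼) = (3 + t)*(¼ + t))
((N(-5) + Y(-3, 5))²)² = (((¾ + (-5)² + (13/4)*(-5)) + 5)²)² = (((¾ + 25 - 65/4) + 5)²)² = ((19/2 + 5)²)² = ((29/2)²)² = (841/4)² = 707281/16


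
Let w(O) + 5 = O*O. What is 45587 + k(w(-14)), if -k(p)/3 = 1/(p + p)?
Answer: 17414231/382 ≈ 45587.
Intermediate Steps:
w(O) = -5 + O**2 (w(O) = -5 + O*O = -5 + O**2)
k(p) = -3/(2*p) (k(p) = -3/(p + p) = -3*1/(2*p) = -3/(2*p))
45587 + k(w(-14)) = 45587 - 3/(2*(-5 + (-14)**2)) = 45587 - 3/(2*(-5 + 196)) = 45587 - 3/2/191 = 45587 - 3/2*1/191 = 45587 - 3/382 = 17414231/382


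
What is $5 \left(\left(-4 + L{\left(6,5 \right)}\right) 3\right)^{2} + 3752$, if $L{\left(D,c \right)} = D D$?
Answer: $49832$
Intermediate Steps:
$L{\left(D,c \right)} = D^{2}$
$5 \left(\left(-4 + L{\left(6,5 \right)}\right) 3\right)^{2} + 3752 = 5 \left(\left(-4 + 6^{2}\right) 3\right)^{2} + 3752 = 5 \left(\left(-4 + 36\right) 3\right)^{2} + 3752 = 5 \left(32 \cdot 3\right)^{2} + 3752 = 5 \cdot 96^{2} + 3752 = 5 \cdot 9216 + 3752 = 46080 + 3752 = 49832$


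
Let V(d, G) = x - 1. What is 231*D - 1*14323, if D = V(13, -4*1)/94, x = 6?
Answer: -1345207/94 ≈ -14311.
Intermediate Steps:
V(d, G) = 5 (V(d, G) = 6 - 1 = 5)
D = 5/94 ≈ 0.053191
231*D - 1*14323 = 231*(5/94) - 1*14323 = 1155/94 - 14323 = -1345207/94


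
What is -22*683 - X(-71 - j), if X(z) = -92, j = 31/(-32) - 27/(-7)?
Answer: -14934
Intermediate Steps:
j = 647/224 (j = 31*(-1/32) - 27*(-1/7) = -31/32 + 27/7 = 647/224 ≈ 2.8884)
-22*683 - X(-71 - j) = -22*683 - 1*(-92) = -15026 + 92 = -14934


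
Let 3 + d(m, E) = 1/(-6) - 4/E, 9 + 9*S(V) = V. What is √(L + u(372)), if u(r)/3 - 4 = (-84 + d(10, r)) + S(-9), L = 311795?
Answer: √1197557714/62 ≈ 558.16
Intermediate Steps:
S(V) = -1 + V/9
d(m, E) = -19/6 - 4/E (d(m, E) = -3 + (1/(-6) - 4/E) = -3 + (1*(-⅙) - 4/E) = -3 + (-⅙ - 4/E) = -19/6 - 4/E)
u(r) = -511/2 - 12/r (u(r) = 12 + 3*((-84 + (-19/6 - 4/r)) + (-1 + (⅑)*(-9))) = 12 + 3*((-523/6 - 4/r) + (-1 - 1)) = 12 + 3*((-523/6 - 4/r) - 2) = 12 + 3*(-535/6 - 4/r) = 12 + (-535/2 - 12/r) = -511/2 - 12/r)
√(L + u(372)) = √(311795 + (-511/2 - 12/372)) = √(311795 + (-511/2 - 12*1/372)) = √(311795 + (-511/2 - 1/31)) = √(311795 - 15843/62) = √(19315447/62) = √1197557714/62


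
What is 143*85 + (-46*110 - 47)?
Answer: 7048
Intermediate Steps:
143*85 + (-46*110 - 47) = 12155 + (-5060 - 47) = 12155 - 5107 = 7048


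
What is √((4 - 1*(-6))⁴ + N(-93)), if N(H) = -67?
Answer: √9933 ≈ 99.664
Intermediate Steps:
√((4 - 1*(-6))⁴ + N(-93)) = √((4 - 1*(-6))⁴ - 67) = √((4 + 6)⁴ - 67) = √(10⁴ - 67) = √(10000 - 67) = √9933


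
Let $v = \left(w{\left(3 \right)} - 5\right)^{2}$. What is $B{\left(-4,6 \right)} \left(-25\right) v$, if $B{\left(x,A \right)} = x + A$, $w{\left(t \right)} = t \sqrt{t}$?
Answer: $-2600 + 1500 \sqrt{3} \approx -1.9238$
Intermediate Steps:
$w{\left(t \right)} = t^{\frac{3}{2}}$
$B{\left(x,A \right)} = A + x$
$v = \left(-5 + 3 \sqrt{3}\right)^{2}$ ($v = \left(3^{\frac{3}{2}} - 5\right)^{2} = \left(3 \sqrt{3} - 5\right)^{2} = \left(-5 + 3 \sqrt{3}\right)^{2} \approx 0.038476$)
$B{\left(-4,6 \right)} \left(-25\right) v = \left(6 - 4\right) \left(-25\right) \left(52 - 30 \sqrt{3}\right) = 2 \left(-25\right) \left(52 - 30 \sqrt{3}\right) = - 50 \left(52 - 30 \sqrt{3}\right) = -2600 + 1500 \sqrt{3}$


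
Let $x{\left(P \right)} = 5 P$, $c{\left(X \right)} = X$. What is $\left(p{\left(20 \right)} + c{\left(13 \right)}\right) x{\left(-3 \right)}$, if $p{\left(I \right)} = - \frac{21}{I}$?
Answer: $- \frac{717}{4} \approx -179.25$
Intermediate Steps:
$\left(p{\left(20 \right)} + c{\left(13 \right)}\right) x{\left(-3 \right)} = \left(- \frac{21}{20} + 13\right) 5 \left(-3\right) = \left(\left(-21\right) \frac{1}{20} + 13\right) \left(-15\right) = \left(- \frac{21}{20} + 13\right) \left(-15\right) = \frac{239}{20} \left(-15\right) = - \frac{717}{4}$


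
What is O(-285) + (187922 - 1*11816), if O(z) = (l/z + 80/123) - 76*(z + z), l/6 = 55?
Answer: 512797376/2337 ≈ 2.1943e+5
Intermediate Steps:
l = 330 (l = 6*55 = 330)
O(z) = 80/123 - 152*z + 330/z (O(z) = (330/z + 80/123) - 76*(z + z) = (330/z + 80*(1/123)) - 76*2*z = (330/z + 80/123) - 152*z = (80/123 + 330/z) - 152*z = 80/123 - 152*z + 330/z)
O(-285) + (187922 - 1*11816) = (80/123 - 152*(-285) + 330/(-285)) + (187922 - 1*11816) = (80/123 + 43320 + 330*(-1/285)) + (187922 - 11816) = (80/123 + 43320 - 22/19) + 176106 = 101237654/2337 + 176106 = 512797376/2337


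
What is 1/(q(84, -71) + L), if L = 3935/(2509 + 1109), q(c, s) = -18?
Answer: -3618/61189 ≈ -0.059128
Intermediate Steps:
L = 3935/3618 ≈ 1.0876
1/(q(84, -71) + L) = 1/(-18 + 3935/3618) = 1/(-61189/3618) = -3618/61189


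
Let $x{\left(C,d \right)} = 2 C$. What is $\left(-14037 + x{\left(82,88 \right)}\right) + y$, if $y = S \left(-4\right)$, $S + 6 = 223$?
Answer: $-14741$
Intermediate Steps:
$S = 217$ ($S = -6 + 223 = 217$)
$y = -868$ ($y = 217 \left(-4\right) = -868$)
$\left(-14037 + x{\left(82,88 \right)}\right) + y = \left(-14037 + 2 \cdot 82\right) - 868 = \left(-14037 + 164\right) - 868 = -13873 - 868 = -14741$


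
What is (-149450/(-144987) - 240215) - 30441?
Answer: -39241452022/144987 ≈ -2.7066e+5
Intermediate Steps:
(-149450/(-144987) - 240215) - 30441 = (-149450*(-1/144987) - 240215) - 30441 = (149450/144987 - 240215) - 30441 = -34827902755/144987 - 30441 = -39241452022/144987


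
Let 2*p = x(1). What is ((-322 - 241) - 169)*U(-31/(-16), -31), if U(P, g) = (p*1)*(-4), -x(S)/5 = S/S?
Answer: -7320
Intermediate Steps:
x(S) = -5 (x(S) = -5*S/S = -5*1 = -5)
p = -5/2 (p = (1/2)*(-5) = -5/2 ≈ -2.5000)
U(P, g) = 10 (U(P, g) = -5/2*1*(-4) = -5/2*(-4) = 10)
((-322 - 241) - 169)*U(-31/(-16), -31) = ((-322 - 241) - 169)*10 = (-563 - 169)*10 = -732*10 = -7320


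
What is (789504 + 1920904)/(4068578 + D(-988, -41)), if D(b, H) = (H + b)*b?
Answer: 1355204/2542615 ≈ 0.53300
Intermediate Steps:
D(b, H) = b*(H + b)
(789504 + 1920904)/(4068578 + D(-988, -41)) = (789504 + 1920904)/(4068578 - 988*(-41 - 988)) = 2710408/(4068578 - 988*(-1029)) = 2710408/(4068578 + 1016652) = 2710408/5085230 = 2710408*(1/5085230) = 1355204/2542615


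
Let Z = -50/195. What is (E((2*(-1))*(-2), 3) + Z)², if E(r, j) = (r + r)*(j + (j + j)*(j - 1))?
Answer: 21808900/1521 ≈ 14339.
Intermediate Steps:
E(r, j) = 2*r*(j + 2*j*(-1 + j)) (E(r, j) = (2*r)*(j + (2*j)*(-1 + j)) = (2*r)*(j + 2*j*(-1 + j)) = 2*r*(j + 2*j*(-1 + j)))
Z = -10/39 (Z = -50*1/195 = -10/39 ≈ -0.25641)
(E((2*(-1))*(-2), 3) + Z)² = (2*3*((2*(-1))*(-2))*(-1 + 2*3) - 10/39)² = (2*3*(-2*(-2))*(-1 + 6) - 10/39)² = (2*3*4*5 - 10/39)² = (120 - 10/39)² = (4670/39)² = 21808900/1521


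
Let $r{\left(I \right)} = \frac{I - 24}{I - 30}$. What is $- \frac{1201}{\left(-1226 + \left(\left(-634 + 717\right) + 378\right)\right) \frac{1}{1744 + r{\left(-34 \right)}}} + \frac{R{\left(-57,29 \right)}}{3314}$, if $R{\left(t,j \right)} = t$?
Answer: $\frac{111118115029}{40563360} \approx 2739.4$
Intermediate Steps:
$r{\left(I \right)} = \frac{-24 + I}{-30 + I}$
$- \frac{1201}{\left(-1226 + \left(\left(-634 + 717\right) + 378\right)\right) \frac{1}{1744 + r{\left(-34 \right)}}} + \frac{R{\left(-57,29 \right)}}{3314} = - \frac{1201}{\left(-1226 + \left(\left(-634 + 717\right) + 378\right)\right) \frac{1}{1744 + \frac{-24 - 34}{-30 - 34}}} - \frac{57}{3314} = - \frac{1201}{\left(-1226 + \left(83 + 378\right)\right) \frac{1}{1744 + \frac{1}{-64} \left(-58\right)}} - \frac{57}{3314} = - \frac{1201}{\left(-1226 + 461\right) \frac{1}{1744 - - \frac{29}{32}}} - \frac{57}{3314} = - \frac{1201}{\left(-765\right) \frac{1}{1744 + \frac{29}{32}}} - \frac{57}{3314} = - \frac{1201}{\left(-765\right) \frac{1}{\frac{55837}{32}}} - \frac{57}{3314} = - \frac{1201}{\left(-765\right) \frac{32}{55837}} - \frac{57}{3314} = - \frac{1201}{- \frac{24480}{55837}} - \frac{57}{3314} = \left(-1201\right) \left(- \frac{55837}{24480}\right) - \frac{57}{3314} = \frac{67060237}{24480} - \frac{57}{3314} = \frac{111118115029}{40563360}$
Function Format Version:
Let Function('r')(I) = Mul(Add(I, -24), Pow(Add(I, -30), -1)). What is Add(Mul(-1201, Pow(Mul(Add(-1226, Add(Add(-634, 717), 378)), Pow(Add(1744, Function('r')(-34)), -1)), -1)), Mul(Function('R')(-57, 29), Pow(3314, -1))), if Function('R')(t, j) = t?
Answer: Rational(111118115029, 40563360) ≈ 2739.4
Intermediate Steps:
Function('r')(I) = Mul(Pow(Add(-30, I), -1), Add(-24, I)) (Function('r')(I) = Mul(Add(-24, I), Pow(Add(-30, I), -1)) = Mul(Pow(Add(-30, I), -1), Add(-24, I)))
Add(Mul(-1201, Pow(Mul(Add(-1226, Add(Add(-634, 717), 378)), Pow(Add(1744, Function('r')(-34)), -1)), -1)), Mul(Function('R')(-57, 29), Pow(3314, -1))) = Add(Mul(-1201, Pow(Mul(Add(-1226, Add(Add(-634, 717), 378)), Pow(Add(1744, Mul(Pow(Add(-30, -34), -1), Add(-24, -34))), -1)), -1)), Mul(-57, Pow(3314, -1))) = Add(Mul(-1201, Pow(Mul(Add(-1226, Add(83, 378)), Pow(Add(1744, Mul(Pow(-64, -1), -58)), -1)), -1)), Mul(-57, Rational(1, 3314))) = Add(Mul(-1201, Pow(Mul(Add(-1226, 461), Pow(Add(1744, Mul(Rational(-1, 64), -58)), -1)), -1)), Rational(-57, 3314)) = Add(Mul(-1201, Pow(Mul(-765, Pow(Add(1744, Rational(29, 32)), -1)), -1)), Rational(-57, 3314)) = Add(Mul(-1201, Pow(Mul(-765, Pow(Rational(55837, 32), -1)), -1)), Rational(-57, 3314)) = Add(Mul(-1201, Pow(Mul(-765, Rational(32, 55837)), -1)), Rational(-57, 3314)) = Add(Mul(-1201, Pow(Rational(-24480, 55837), -1)), Rational(-57, 3314)) = Add(Mul(-1201, Rational(-55837, 24480)), Rational(-57, 3314)) = Add(Rational(67060237, 24480), Rational(-57, 3314)) = Rational(111118115029, 40563360)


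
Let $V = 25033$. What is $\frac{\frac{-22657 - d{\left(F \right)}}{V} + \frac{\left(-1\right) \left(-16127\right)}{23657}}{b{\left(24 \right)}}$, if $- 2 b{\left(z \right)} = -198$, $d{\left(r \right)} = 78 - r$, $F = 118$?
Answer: $- \frac{131343178}{58628362419} \approx -0.0022403$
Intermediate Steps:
$b{\left(z \right)} = 99$ ($b{\left(z \right)} = \left(- \frac{1}{2}\right) \left(-198\right) = 99$)
$\frac{\frac{-22657 - d{\left(F \right)}}{V} + \frac{\left(-1\right) \left(-16127\right)}{23657}}{b{\left(24 \right)}} = \frac{\frac{-22657 - \left(78 - 118\right)}{25033} + \frac{\left(-1\right) \left(-16127\right)}{23657}}{99} = \left(\left(-22657 - \left(78 - 118\right)\right) \frac{1}{25033} + 16127 \cdot \frac{1}{23657}\right) \frac{1}{99} = \left(\left(-22657 - -40\right) \frac{1}{25033} + \frac{16127}{23657}\right) \frac{1}{99} = \left(\left(-22657 + 40\right) \frac{1}{25033} + \frac{16127}{23657}\right) \frac{1}{99} = \left(\left(-22617\right) \frac{1}{25033} + \frac{16127}{23657}\right) \frac{1}{99} = \left(- \frac{22617}{25033} + \frac{16127}{23657}\right) \frac{1}{99} = \left(- \frac{131343178}{592205681}\right) \frac{1}{99} = - \frac{131343178}{58628362419}$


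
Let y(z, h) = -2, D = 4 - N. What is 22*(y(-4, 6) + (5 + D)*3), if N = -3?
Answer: 748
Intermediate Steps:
D = 7 (D = 4 - 1*(-3) = 4 + 3 = 7)
22*(y(-4, 6) + (5 + D)*3) = 22*(-2 + (5 + 7)*3) = 22*(-2 + 12*3) = 22*(-2 + 36) = 22*34 = 748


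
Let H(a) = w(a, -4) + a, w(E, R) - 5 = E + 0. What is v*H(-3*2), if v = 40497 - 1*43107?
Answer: 18270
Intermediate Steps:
w(E, R) = 5 + E (w(E, R) = 5 + (E + 0) = 5 + E)
v = -2610 (v = 40497 - 43107 = -2610)
H(a) = 5 + 2*a (H(a) = (5 + a) + a = 5 + 2*a)
v*H(-3*2) = -2610*(5 + 2*(-3*2)) = -2610*(5 + 2*(-6)) = -2610*(5 - 12) = -2610*(-7) = 18270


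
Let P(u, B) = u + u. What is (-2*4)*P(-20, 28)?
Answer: 320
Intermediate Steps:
P(u, B) = 2*u
(-2*4)*P(-20, 28) = (-2*4)*(2*(-20)) = -8*(-40) = 320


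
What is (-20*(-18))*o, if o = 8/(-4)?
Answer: -720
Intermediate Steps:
o = -2 (o = 8*(-1/4) = -2)
(-20*(-18))*o = -20*(-18)*(-2) = 360*(-2) = -720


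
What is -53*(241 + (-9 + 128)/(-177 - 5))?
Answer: -331197/26 ≈ -12738.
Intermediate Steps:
-53*(241 + (-9 + 128)/(-177 - 5)) = -53*(241 + 119/(-182)) = -53*(241 + 119*(-1/182)) = -53*(241 - 17/26) = -53*6249/26 = -331197/26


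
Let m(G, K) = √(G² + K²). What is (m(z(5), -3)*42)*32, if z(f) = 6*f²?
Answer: 4032*√2501 ≈ 2.0164e+5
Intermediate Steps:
(m(z(5), -3)*42)*32 = (√((6*5²)² + (-3)²)*42)*32 = (√((6*25)² + 9)*42)*32 = (√(150² + 9)*42)*32 = (√(22500 + 9)*42)*32 = (√22509*42)*32 = ((3*√2501)*42)*32 = (126*√2501)*32 = 4032*√2501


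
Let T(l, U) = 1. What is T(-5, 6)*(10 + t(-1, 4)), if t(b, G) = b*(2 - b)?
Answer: 7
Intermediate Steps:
T(-5, 6)*(10 + t(-1, 4)) = 1*(10 - (2 - 1*(-1))) = 1*(10 - (2 + 1)) = 1*(10 - 1*3) = 1*(10 - 3) = 1*7 = 7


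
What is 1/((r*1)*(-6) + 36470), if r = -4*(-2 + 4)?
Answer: 1/36518 ≈ 2.7384e-5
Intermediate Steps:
r = -8 (r = -4*2 = -8)
1/((r*1)*(-6) + 36470) = 1/(-8*1*(-6) + 36470) = 1/(-8*(-6) + 36470) = 1/(48 + 36470) = 1/36518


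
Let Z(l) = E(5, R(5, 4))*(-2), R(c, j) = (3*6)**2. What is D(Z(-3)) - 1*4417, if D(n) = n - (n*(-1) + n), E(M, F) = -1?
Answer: -4415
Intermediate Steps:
R(c, j) = 324 (R(c, j) = 18**2 = 324)
Z(l) = 2 (Z(l) = -1*(-2) = 2)
D(n) = n (D(n) = n - (-n + n) = n - 1*0 = n + 0 = n)
D(Z(-3)) - 1*4417 = 2 - 1*4417 = 2 - 4417 = -4415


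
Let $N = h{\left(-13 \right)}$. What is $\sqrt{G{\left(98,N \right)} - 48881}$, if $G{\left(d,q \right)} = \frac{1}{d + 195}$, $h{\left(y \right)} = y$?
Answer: $\frac{6 i \sqrt{116566241}}{293} \approx 221.09 i$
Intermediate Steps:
$N = -13$
$G{\left(d,q \right)} = \frac{1}{195 + d}$
$\sqrt{G{\left(98,N \right)} - 48881} = \sqrt{\frac{1}{195 + 98} - 48881} = \sqrt{\frac{1}{293} - 48881} = \sqrt{- \frac{14322132}{293}} = \frac{6 i \sqrt{116566241}}{293}$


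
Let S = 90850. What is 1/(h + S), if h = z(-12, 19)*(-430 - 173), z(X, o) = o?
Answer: 1/79393 ≈ 1.2596e-5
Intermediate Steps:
h = -11457 (h = 19*(-430 - 173) = 19*(-603) = -11457)
1/(h + S) = 1/(-11457 + 90850) = 1/79393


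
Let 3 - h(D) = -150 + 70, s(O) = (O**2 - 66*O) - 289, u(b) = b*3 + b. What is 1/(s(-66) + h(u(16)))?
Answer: 1/8506 ≈ 0.00011756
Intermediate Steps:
u(b) = 4*b (u(b) = 3*b + b = 4*b)
s(O) = -289 + O**2 - 66*O
h(D) = 83 (h(D) = 3 - (-150 + 70) = 3 - 1*(-80) = 3 + 80 = 83)
1/(s(-66) + h(u(16))) = 1/((-289 + (-66)**2 - 66*(-66)) + 83) = 1/((-289 + 4356 + 4356) + 83) = 1/(8423 + 83) = 1/8506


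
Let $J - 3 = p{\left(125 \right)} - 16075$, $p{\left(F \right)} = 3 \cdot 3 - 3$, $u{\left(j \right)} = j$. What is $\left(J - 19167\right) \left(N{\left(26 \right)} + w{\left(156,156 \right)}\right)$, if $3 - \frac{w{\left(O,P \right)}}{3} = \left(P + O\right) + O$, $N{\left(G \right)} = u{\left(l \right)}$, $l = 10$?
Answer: $48797705$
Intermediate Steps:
$N{\left(G \right)} = 10$
$p{\left(F \right)} = 6$ ($p{\left(F \right)} = 9 - 3 = 6$)
$w{\left(O,P \right)} = 9 - 6 O - 3 P$ ($w{\left(O,P \right)} = 9 - 3 \left(\left(P + O\right) + O\right) = 9 - 3 \left(\left(O + P\right) + O\right) = 9 - 3 \left(P + 2 O\right) = 9 - \left(3 P + 6 O\right) = 9 - 6 O - 3 P$)
$J = -16066$ ($J = 3 + \left(6 - 16075\right) = 3 - 16069 = -16066$)
$\left(J - 19167\right) \left(N{\left(26 \right)} + w{\left(156,156 \right)}\right) = \left(-16066 - 19167\right) \left(10 - 1395\right) = - 35233 \left(10 - 1395\right) = \left(-35233\right) \left(-1385\right) = 48797705$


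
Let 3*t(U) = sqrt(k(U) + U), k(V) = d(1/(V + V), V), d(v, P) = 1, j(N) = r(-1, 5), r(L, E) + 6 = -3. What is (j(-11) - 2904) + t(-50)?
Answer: -2913 + 7*I/3 ≈ -2913.0 + 2.3333*I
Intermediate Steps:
r(L, E) = -9 (r(L, E) = -6 - 3 = -9)
j(N) = -9
k(V) = 1
t(U) = sqrt(1 + U)/3
(j(-11) - 2904) + t(-50) = (-9 - 2904) + sqrt(1 - 50)/3 = -2913 + sqrt(-49)/3 = -2913 + (7*I)/3 = -2913 + 7*I/3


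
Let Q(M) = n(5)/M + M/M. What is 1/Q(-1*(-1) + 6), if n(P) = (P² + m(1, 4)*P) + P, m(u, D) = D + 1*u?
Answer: 7/62 ≈ 0.11290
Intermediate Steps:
m(u, D) = D + u
n(P) = P² + 6*P (n(P) = (P² + (4 + 1)*P) + P = (P² + 5*P) + P = P² + 6*P)
Q(M) = 1 + 55/M (Q(M) = (5*(6 + 5))/M + M/M = (5*11)/M + 1 = 55/M + 1 = 1 + 55/M)
1/Q(-1*(-1) + 6) = 1/((55 + (-1*(-1) + 6))/(-1*(-1) + 6)) = 1/((55 + (1 + 6))/(1 + 6)) = 1/((55 + 7)/7) = 1/((⅐)*62) = 1/(62/7) = 7/62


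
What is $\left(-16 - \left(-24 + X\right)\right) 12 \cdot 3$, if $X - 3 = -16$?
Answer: $756$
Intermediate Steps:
$X = -13$ ($X = 3 - 16 = -13$)
$\left(-16 - \left(-24 + X\right)\right) 12 \cdot 3 = \left(-16 + \left(24 - -13\right)\right) 12 \cdot 3 = \left(-16 + \left(24 + 13\right)\right) 36 = \left(-16 + 37\right) 36 = 21 \cdot 36 = 756$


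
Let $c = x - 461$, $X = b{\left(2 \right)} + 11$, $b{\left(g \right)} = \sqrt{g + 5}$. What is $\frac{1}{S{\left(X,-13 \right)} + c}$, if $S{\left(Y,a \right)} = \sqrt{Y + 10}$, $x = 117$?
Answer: $\frac{1}{-344 + \sqrt{21 + \sqrt{7}}} \approx -0.0029487$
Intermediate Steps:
$b{\left(g \right)} = \sqrt{5 + g}$
$X = 11 + \sqrt{7}$ ($X = \sqrt{5 + 2} + 11 = \sqrt{7} + 11 = 11 + \sqrt{7} \approx 13.646$)
$S{\left(Y,a \right)} = \sqrt{10 + Y}$
$c = -344$ ($c = 117 - 461 = -344$)
$\frac{1}{S{\left(X,-13 \right)} + c} = \frac{1}{\sqrt{10 + \left(11 + \sqrt{7}\right)} - 344} = \frac{1}{\sqrt{21 + \sqrt{7}} - 344} = \frac{1}{-344 + \sqrt{21 + \sqrt{7}}}$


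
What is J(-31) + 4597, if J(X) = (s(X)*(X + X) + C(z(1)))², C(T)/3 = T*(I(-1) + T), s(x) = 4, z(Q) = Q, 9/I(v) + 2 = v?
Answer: 69113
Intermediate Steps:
I(v) = 9/(-2 + v)
C(T) = 3*T*(-3 + T) (C(T) = 3*(T*(9/(-2 - 1) + T)) = 3*(T*(9/(-3) + T)) = 3*(T*(9*(-⅓) + T)) = 3*(T*(-3 + T)) = 3*T*(-3 + T))
J(X) = (-6 + 8*X)² (J(X) = (4*(X + X) + 3*1*(-3 + 1))² = (4*(2*X) + 3*1*(-2))² = (8*X - 6)² = (-6 + 8*X)²)
J(-31) + 4597 = 4*(-3 + 4*(-31))² + 4597 = 4*(-3 - 124)² + 4597 = 4*(-127)² + 4597 = 4*16129 + 4597 = 64516 + 4597 = 69113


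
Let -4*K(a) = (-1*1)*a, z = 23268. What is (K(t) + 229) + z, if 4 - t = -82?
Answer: 47037/2 ≈ 23519.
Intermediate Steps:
t = 86 (t = 4 - 1*(-82) = 4 + 82 = 86)
K(a) = a/4 (K(a) = -(-1*1)*a/4 = -(-1)*a/4 = a/4)
(K(t) + 229) + z = ((¼)*86 + 229) + 23268 = (43/2 + 229) + 23268 = 501/2 + 23268 = 47037/2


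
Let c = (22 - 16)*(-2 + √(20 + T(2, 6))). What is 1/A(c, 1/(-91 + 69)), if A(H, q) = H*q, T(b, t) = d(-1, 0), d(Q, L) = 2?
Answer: -11/27 - 11*√22/54 ≈ -1.3629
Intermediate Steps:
T(b, t) = 2
c = -12 + 6*√22 (c = (22 - 16)*(-2 + √(20 + 2)) = 6*(-2 + √22) = -12 + 6*√22 ≈ 16.142)
1/A(c, 1/(-91 + 69)) = 1/((-12 + 6*√22)/(-91 + 69)) = 1/((-12 + 6*√22)/(-22)) = 1/((-12 + 6*√22)*(-1/22)) = 1/(6/11 - 3*√22/11)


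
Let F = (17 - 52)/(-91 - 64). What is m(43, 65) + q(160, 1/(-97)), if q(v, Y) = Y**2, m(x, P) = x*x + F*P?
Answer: 543595597/291679 ≈ 1863.7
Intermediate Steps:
F = 7/31 (F = -35/(-155) = -35*(-1/155) = 7/31 ≈ 0.22581)
m(x, P) = x**2 + 7*P/31 (m(x, P) = x*x + 7*P/31 = x**2 + 7*P/31)
m(43, 65) + q(160, 1/(-97)) = (43**2 + (7/31)*65) + (1/(-97))**2 = (1849 + 455/31) + (-1/97)**2 = 57774/31 + 1/9409 = 543595597/291679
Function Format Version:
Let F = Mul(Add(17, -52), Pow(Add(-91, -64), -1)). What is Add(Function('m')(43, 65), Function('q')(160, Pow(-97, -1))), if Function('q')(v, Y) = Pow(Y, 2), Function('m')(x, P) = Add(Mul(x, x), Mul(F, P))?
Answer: Rational(543595597, 291679) ≈ 1863.7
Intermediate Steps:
F = Rational(7, 31) (F = Mul(-35, Pow(-155, -1)) = Mul(-35, Rational(-1, 155)) = Rational(7, 31) ≈ 0.22581)
Function('m')(x, P) = Add(Pow(x, 2), Mul(Rational(7, 31), P)) (Function('m')(x, P) = Add(Mul(x, x), Mul(Rational(7, 31), P)) = Add(Pow(x, 2), Mul(Rational(7, 31), P)))
Add(Function('m')(43, 65), Function('q')(160, Pow(-97, -1))) = Add(Add(Pow(43, 2), Mul(Rational(7, 31), 65)), Pow(Pow(-97, -1), 2)) = Add(Add(1849, Rational(455, 31)), Pow(Rational(-1, 97), 2)) = Add(Rational(57774, 31), Rational(1, 9409)) = Rational(543595597, 291679)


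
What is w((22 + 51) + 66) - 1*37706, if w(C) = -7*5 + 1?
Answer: -37740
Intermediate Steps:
w(C) = -34 (w(C) = -35 + 1 = -34)
w((22 + 51) + 66) - 1*37706 = -34 - 1*37706 = -34 - 37706 = -37740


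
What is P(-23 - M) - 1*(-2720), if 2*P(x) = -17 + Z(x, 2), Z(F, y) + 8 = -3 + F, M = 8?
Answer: 5381/2 ≈ 2690.5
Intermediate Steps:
Z(F, y) = -11 + F (Z(F, y) = -8 + (-3 + F) = -11 + F)
P(x) = -14 + x/2 (P(x) = (-17 + (-11 + x))/2 = (-28 + x)/2 = -14 + x/2)
P(-23 - M) - 1*(-2720) = (-14 + (-23 - 1*8)/2) - 1*(-2720) = (-14 + (-23 - 8)/2) + 2720 = (-14 + (½)*(-31)) + 2720 = (-14 - 31/2) + 2720 = -59/2 + 2720 = 5381/2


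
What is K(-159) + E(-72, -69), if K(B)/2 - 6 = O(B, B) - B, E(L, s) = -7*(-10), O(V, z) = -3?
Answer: 394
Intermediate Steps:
E(L, s) = 70
K(B) = 6 - 2*B (K(B) = 12 + 2*(-3 - B) = 12 + (-6 - 2*B) = 6 - 2*B)
K(-159) + E(-72, -69) = (6 - 2*(-159)) + 70 = (6 + 318) + 70 = 324 + 70 = 394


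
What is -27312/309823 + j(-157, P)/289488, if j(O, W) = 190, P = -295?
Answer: -3923814943/44845020312 ≈ -0.087497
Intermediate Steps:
-27312/309823 + j(-157, P)/289488 = -27312/309823 + 190/289488 = -27312*1/309823 + 190*(1/289488) = -27312/309823 + 95/144744 = -3923814943/44845020312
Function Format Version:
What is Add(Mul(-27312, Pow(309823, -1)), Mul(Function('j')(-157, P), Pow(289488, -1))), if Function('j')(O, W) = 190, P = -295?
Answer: Rational(-3923814943, 44845020312) ≈ -0.087497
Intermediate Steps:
Add(Mul(-27312, Pow(309823, -1)), Mul(Function('j')(-157, P), Pow(289488, -1))) = Add(Mul(-27312, Pow(309823, -1)), Mul(190, Pow(289488, -1))) = Add(Mul(-27312, Rational(1, 309823)), Mul(190, Rational(1, 289488))) = Add(Rational(-27312, 309823), Rational(95, 144744)) = Rational(-3923814943, 44845020312)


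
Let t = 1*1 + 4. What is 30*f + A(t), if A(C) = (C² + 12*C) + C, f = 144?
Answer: 4410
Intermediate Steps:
t = 5 (t = 1 + 4 = 5)
A(C) = C² + 13*C
30*f + A(t) = 30*144 + 5*(13 + 5) = 4320 + 5*18 = 4320 + 90 = 4410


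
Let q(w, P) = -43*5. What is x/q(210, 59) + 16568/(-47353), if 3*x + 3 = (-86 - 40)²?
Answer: -254106843/10180895 ≈ -24.959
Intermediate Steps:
x = 5291 (x = -1 + (-86 - 40)²/3 = -1 + (⅓)*(-126)² = -1 + (⅓)*15876 = -1 + 5292 = 5291)
q(w, P) = -215
x/q(210, 59) + 16568/(-47353) = 5291/(-215) + 16568/(-47353) = 5291*(-1/215) + 16568*(-1/47353) = -5291/215 - 16568/47353 = -254106843/10180895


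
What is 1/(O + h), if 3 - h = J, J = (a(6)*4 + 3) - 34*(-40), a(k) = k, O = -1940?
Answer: -1/3324 ≈ -0.00030084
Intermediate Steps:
J = 1387 (J = (6*4 + 3) - 34*(-40) = (24 + 3) + 1360 = 27 + 1360 = 1387)
h = -1384 (h = 3 - 1*1387 = 3 - 1387 = -1384)
1/(O + h) = 1/(-1940 - 1384) = 1/(-3324) = -1/3324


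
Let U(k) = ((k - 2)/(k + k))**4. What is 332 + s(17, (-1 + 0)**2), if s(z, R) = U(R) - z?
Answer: 5041/16 ≈ 315.06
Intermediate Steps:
U(k) = (-2 + k)**4/(16*k**4) (U(k) = ((-2 + k)/((2*k)))**4 = ((-2 + k)*(1/(2*k)))**4 = ((-2 + k)/(2*k))**4 = (-2 + k)**4/(16*k**4))
s(z, R) = -z + (-2 + R)**4/(16*R**4) (s(z, R) = (-2 + R)**4/(16*R**4) - z = -z + (-2 + R)**4/(16*R**4))
332 + s(17, (-1 + 0)**2) = 332 + (-1*17 + (-2 + (-1 + 0)**2)**4/(16*((-1 + 0)**2)**4)) = 332 + (-17 + (-2 + (-1)**2)**4/(16*((-1)**2)**4)) = 332 + (-17 + (1/16)*(-2 + 1)**4/1**4) = 332 + (-17 + (1/16)*1*(-1)**4) = 332 + (-17 + (1/16)*1*1) = 332 + (-17 + 1/16) = 332 - 271/16 = 5041/16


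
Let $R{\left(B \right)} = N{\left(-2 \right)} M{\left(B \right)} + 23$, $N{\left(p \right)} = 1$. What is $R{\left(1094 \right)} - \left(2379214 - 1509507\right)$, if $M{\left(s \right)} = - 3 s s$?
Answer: $-4460192$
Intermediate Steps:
$M{\left(s \right)} = - 3 s^{2}$
$R{\left(B \right)} = 23 - 3 B^{2}$ ($R{\left(B \right)} = 1 \left(- 3 B^{2}\right) + 23 = - 3 B^{2} + 23 = 23 - 3 B^{2}$)
$R{\left(1094 \right)} - \left(2379214 - 1509507\right) = \left(23 - 3 \cdot 1094^{2}\right) - \left(2379214 - 1509507\right) = \left(23 - 3590508\right) - 869707 = -3590485 - 869707 = -4460192$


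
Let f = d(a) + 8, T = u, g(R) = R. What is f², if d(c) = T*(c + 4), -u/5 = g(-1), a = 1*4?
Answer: 2304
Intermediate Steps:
a = 4
u = 5 (u = -5*(-1) = 5)
T = 5
d(c) = 20 + 5*c (d(c) = 5*(c + 4) = 5*(4 + c) = 20 + 5*c)
f = 48 (f = (20 + 5*4) + 8 = (20 + 20) + 8 = 40 + 8 = 48)
f² = 48² = 2304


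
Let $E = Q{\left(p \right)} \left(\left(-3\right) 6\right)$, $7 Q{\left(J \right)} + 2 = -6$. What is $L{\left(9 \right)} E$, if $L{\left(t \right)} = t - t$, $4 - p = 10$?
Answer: $0$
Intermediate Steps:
$p = -6$ ($p = 4 - 10 = -6$)
$Q{\left(J \right)} = - \frac{8}{7}$ ($Q{\left(J \right)} = - \frac{2}{7} + \frac{1}{7} \left(-6\right) = - \frac{2}{7} - \frac{6}{7} = - \frac{8}{7}$)
$L{\left(t \right)} = 0$
$E = \frac{144}{7}$ ($E = - \frac{8 \left(\left(-3\right) 6\right)}{7} = \left(- \frac{8}{7}\right) \left(-18\right) = \frac{144}{7} \approx 20.571$)
$L{\left(9 \right)} E = 0 \cdot \frac{144}{7} = 0$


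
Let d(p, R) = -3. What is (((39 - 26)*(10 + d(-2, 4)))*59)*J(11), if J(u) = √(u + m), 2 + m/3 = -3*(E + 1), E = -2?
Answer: 5369*√14 ≈ 20089.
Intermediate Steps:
m = 3 (m = -6 + 3*(-3*(-2 + 1)) = -6 + 3*(-3*(-1)) = -6 + 3*3 = -6 + 9 = 3)
J(u) = √(3 + u) (J(u) = √(u + 3) = √(3 + u))
(((39 - 26)*(10 + d(-2, 4)))*59)*J(11) = (((39 - 26)*(10 - 3))*59)*√(3 + 11) = ((13*7)*59)*√14 = (91*59)*√14 = 5369*√14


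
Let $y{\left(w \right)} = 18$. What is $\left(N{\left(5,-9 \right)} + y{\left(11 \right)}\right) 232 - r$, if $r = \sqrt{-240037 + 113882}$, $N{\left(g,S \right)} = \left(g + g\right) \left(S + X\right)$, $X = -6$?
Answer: $-30624 - i \sqrt{126155} \approx -30624.0 - 355.18 i$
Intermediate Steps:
$N{\left(g,S \right)} = 2 g \left(-6 + S\right)$ ($N{\left(g,S \right)} = \left(g + g\right) \left(S - 6\right) = 2 g \left(-6 + S\right)$)
$r = i \sqrt{126155}$ ($r = \sqrt{-126155} = i \sqrt{126155} \approx 355.18 i$)
$\left(N{\left(5,-9 \right)} + y{\left(11 \right)}\right) 232 - r = \left(2 \cdot 5 \left(-6 - 9\right) + 18\right) 232 - i \sqrt{126155} = \left(2 \cdot 5 \left(-15\right) + 18\right) 232 - i \sqrt{126155} = \left(-150 + 18\right) 232 - i \sqrt{126155} = \left(-132\right) 232 - i \sqrt{126155} = -30624 - i \sqrt{126155}$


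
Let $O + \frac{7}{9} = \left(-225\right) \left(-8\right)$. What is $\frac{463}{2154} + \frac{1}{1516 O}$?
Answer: $\frac{5683007815}{26438829276} \approx 0.21495$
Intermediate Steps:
$O = \frac{16193}{9}$ ($O = - \frac{7}{9} - -1800 = - \frac{7}{9} + 1800 = \frac{16193}{9} \approx 1799.2$)
$\frac{463}{2154} + \frac{1}{1516 O} = \frac{463}{2154} + \frac{1}{1516 \cdot \frac{16193}{9}} = 463 \cdot \frac{1}{2154} + \frac{1}{1516} \cdot \frac{9}{16193} = \frac{463}{2154} + \frac{9}{24548588} = \frac{5683007815}{26438829276}$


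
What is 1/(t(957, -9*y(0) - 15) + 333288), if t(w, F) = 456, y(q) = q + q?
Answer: 1/333744 ≈ 2.9963e-6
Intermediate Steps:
y(q) = 2*q
1/(t(957, -9*y(0) - 15) + 333288) = 1/(456 + 333288) = 1/333744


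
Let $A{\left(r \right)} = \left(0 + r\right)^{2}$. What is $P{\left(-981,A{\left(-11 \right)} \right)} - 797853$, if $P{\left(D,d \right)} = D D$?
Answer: $164508$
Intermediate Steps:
$A{\left(r \right)} = r^{2}$
$P{\left(D,d \right)} = D^{2}$
$P{\left(-981,A{\left(-11 \right)} \right)} - 797853 = \left(-981\right)^{2} - 797853 = 962361 - 797853 = 164508$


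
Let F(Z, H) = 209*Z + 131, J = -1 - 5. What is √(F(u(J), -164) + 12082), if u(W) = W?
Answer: √10959 ≈ 104.69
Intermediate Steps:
J = -6
F(Z, H) = 131 + 209*Z
√(F(u(J), -164) + 12082) = √((131 + 209*(-6)) + 12082) = √((131 - 1254) + 12082) = √(-1123 + 12082) = √10959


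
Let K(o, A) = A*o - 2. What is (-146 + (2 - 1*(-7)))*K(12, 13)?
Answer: -21098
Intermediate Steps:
K(o, A) = -2 + A*o
(-146 + (2 - 1*(-7)))*K(12, 13) = (-146 + (2 - 1*(-7)))*(-2 + 13*12) = (-146 + (2 + 7))*(-2 + 156) = (-146 + 9)*154 = -137*154 = -21098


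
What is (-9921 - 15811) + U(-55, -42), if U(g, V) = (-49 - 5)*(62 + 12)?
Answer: -29728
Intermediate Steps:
U(g, V) = -3996 (U(g, V) = -54*74 = -3996)
(-9921 - 15811) + U(-55, -42) = (-9921 - 15811) - 3996 = -25732 - 3996 = -29728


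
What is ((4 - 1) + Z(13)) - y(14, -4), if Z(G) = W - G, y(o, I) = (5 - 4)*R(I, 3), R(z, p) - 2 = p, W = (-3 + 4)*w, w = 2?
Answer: -13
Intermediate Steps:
W = 2 (W = (-3 + 4)*2 = 1*2 = 2)
R(z, p) = 2 + p
y(o, I) = 5 (y(o, I) = (5 - 4)*(2 + 3) = 1*5 = 5)
Z(G) = 2 - G
((4 - 1) + Z(13)) - y(14, -4) = ((4 - 1) + (2 - 1*13)) - 1*5 = (3 + (2 - 13)) - 5 = (3 - 11) - 5 = -8 - 5 = -13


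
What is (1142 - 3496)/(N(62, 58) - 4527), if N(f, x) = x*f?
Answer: 2354/931 ≈ 2.5285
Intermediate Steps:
N(f, x) = f*x
(1142 - 3496)/(N(62, 58) - 4527) = (1142 - 3496)/(62*58 - 4527) = -2354/(3596 - 4527) = -2354/(-931) = -2354*(-1/931) = 2354/931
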